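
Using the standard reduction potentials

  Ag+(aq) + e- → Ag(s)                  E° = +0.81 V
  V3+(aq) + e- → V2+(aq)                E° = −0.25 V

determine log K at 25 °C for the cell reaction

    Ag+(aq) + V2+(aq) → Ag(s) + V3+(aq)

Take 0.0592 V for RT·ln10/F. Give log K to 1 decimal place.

log K = 17.9

The Ag⁺/Ag couple is reduced (cathode); E°cell = +0.81 − (−0.25) = +1.06 V with n = 1.
At equilibrium E = 0, so log K = nE°cell / 0.0592 = (1)(+1.06) / 0.0592 = 17.9.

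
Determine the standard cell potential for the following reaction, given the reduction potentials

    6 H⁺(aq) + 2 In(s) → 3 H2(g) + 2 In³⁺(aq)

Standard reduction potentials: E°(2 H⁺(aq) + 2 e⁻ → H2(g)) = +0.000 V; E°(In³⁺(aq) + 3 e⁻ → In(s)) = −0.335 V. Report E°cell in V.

+0.335 V

H⁺(aq) gains electrons, so the 2H⁺/H₂ couple is the cathode; the In³⁺/In couple is the anode.
E°cell = E°(cathode) − E°(anode) = +0.000 − (−0.335) = +0.335 V.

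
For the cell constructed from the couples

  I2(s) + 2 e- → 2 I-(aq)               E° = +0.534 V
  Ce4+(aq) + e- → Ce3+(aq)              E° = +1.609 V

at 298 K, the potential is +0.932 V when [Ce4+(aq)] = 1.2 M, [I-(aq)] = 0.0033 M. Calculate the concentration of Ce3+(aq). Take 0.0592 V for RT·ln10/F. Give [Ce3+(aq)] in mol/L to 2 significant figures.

1.0 M

Ce⁴⁺/Ce³⁺ is the cathode (higher E°); E°cell = +1.609 − (+0.534) = +1.075 V with n = 2.
Since E = E° − (0.0592/n)·log Q, log Q = n(E° − E)/0.0592 = 4.831.
The balanced reaction is 2 Ce4+(aq) + 2 I-(aq) → 2 Ce3+(aq) + I2(s), so Q = [Ce3+(aq)]^2 / ([Ce4+(aq)]^2·[I-(aq)]^2).
Substituting the known concentrations and solving, log [Ce3+(aq)] = 0.013 and [Ce3+(aq)] = 1.0 M.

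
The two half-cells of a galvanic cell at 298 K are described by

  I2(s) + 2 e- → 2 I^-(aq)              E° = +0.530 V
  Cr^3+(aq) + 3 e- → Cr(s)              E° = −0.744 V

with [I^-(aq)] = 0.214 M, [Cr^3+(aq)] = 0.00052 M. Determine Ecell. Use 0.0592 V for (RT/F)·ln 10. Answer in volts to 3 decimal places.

+1.378 V

Since E°(I₂/I⁻) > E°(Cr³⁺/Cr), I₂/I⁻ serves as the cathode.
E°cell = E°cat − E°an = +0.530 − (−0.744) = +1.274 V; n = 6.
Balancing gives 3 I2(s) + 2 Cr(s) → 6 I^-(aq) + 2 Cr^3+(aq); hence Q = [I^-(aq)]^6·[Cr^3+(aq)]^2 = 2.6×10^−11 (log Q = −10.586).
By the Nernst equation, E = +1.274 − (0.0592/6)·(−10.586) = +1.378 V.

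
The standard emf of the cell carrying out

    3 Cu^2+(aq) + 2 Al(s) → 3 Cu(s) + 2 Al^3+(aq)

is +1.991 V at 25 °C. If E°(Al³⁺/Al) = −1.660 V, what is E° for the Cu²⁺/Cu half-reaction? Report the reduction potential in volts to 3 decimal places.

+0.331 V

In the reaction as written the Cu²⁺/Cu couple is reduced (cathode) and Al³⁺/Al is oxidized (anode), so E°cell = E°(Cu²⁺/Cu) − E°(Al³⁺/Al).
E°(Cu²⁺/Cu) = E°cell + E°(anode) = +1.991 + (−1.660) = +0.331 V.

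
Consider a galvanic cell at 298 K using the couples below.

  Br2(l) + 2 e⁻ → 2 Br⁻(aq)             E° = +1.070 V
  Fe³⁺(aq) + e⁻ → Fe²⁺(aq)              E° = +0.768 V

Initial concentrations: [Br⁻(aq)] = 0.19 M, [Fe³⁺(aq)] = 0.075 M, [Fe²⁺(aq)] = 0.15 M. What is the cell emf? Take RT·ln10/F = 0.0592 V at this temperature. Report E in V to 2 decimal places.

+0.36 V

The Br₂/Br⁻ couple has the more positive E°, so it is the cathode; Fe³⁺/Fe²⁺ is the anode.
E°cell = E°cat − E°an = +1.070 − (+0.768) = +0.302 V; n = 2.
Balancing gives Br2(l) + 2 Fe²⁺(aq) → 2 Br⁻(aq) + 2 Fe³⁺(aq); hence Q = ([Br⁻(aq)]^2·[Fe³⁺(aq)]^2) / [Fe²⁺(aq)]^2 = 0.00903 (log Q = −2.045).
Applying E = E° − (RT ln10/nF)·log Q gives +0.302 − (0.0592/2)(−2.045) = +0.36 V.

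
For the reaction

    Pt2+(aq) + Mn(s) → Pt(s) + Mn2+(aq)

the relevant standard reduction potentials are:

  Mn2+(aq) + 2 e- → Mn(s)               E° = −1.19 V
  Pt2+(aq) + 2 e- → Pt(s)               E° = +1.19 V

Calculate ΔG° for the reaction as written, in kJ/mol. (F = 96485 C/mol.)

−459 kJ/mol

In the reaction as written Pt2+(aq) is reduced, so the Pt²⁺/Pt couple is the cathode and Mn²⁺/Mn is the anode.
E°cell = +1.19 − (−1.19) = +2.38 V; balancing electrons gives n = 2.
ΔG° = −nFE°cell = −(2)(96485)(+2.38) J/mol = −459 kJ/mol.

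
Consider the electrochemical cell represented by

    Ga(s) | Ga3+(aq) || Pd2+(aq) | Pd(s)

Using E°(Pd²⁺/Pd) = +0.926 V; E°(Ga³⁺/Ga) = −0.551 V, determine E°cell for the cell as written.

By convention the left-hand electrode in cell notation is the anode (oxidation) and the right-hand electrode is the cathode (reduction).
E°cell = E°(right) − E°(left) = +0.926 − (−0.551) = +1.477 V.

+1.477 V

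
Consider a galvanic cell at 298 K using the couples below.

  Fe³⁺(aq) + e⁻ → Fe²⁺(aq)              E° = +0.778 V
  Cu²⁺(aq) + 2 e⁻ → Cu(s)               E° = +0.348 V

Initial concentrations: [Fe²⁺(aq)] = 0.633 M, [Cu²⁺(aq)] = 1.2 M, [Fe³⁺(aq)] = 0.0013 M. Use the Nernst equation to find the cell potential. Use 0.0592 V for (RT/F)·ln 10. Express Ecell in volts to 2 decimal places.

Since E°(Fe³⁺/Fe²⁺) > E°(Cu²⁺/Cu), Fe³⁺/Fe²⁺ serves as the cathode.
The standard potential is +0.778 − (+0.348) = +0.430 V and the balanced reaction transfers n = 2 electrons.
Balancing gives 2 Fe³⁺(aq) + Cu(s) → 2 Fe²⁺(aq) + Cu²⁺(aq); hence Q = ([Fe²⁺(aq)]^2·[Cu²⁺(aq)]) / [Fe³⁺(aq)]^2 = 2.85×10^5 (log Q = 5.454).
E = E° − (0.0592/n)·log Q = +0.430 − (0.0592/2)(5.454) = +0.27 V.

+0.27 V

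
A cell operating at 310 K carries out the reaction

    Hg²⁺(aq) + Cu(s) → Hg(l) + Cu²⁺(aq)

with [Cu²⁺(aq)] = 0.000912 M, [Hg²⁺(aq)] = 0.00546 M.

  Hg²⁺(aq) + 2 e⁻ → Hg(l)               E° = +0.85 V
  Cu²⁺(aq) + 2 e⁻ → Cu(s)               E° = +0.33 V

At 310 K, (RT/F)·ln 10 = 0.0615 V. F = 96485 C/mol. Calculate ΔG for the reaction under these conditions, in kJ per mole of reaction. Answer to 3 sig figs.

With Hg²⁺/Hg reduced at the cathode, E°cell = +0.85 − (+0.33) = +0.52 V and n = 2.
The reaction quotient is [Cu²⁺(aq)] / [Hg²⁺(aq)] = 0.167; by Nernst, E = +0.52 − (0.0615/2)(−0.777) = +0.5439 V.
ΔG = −nFE = −(2)(96485)(+0.5439) J/mol = −105 kJ/mol.

−105 kJ/mol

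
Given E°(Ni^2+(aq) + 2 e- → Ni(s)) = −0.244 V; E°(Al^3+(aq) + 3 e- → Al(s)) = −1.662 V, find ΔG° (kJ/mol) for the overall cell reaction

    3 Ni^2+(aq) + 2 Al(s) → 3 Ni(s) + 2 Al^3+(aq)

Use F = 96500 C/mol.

−821 kJ/mol

In the reaction as written Ni^2+(aq) is reduced, so the Ni²⁺/Ni couple is the cathode and Al³⁺/Al is the anode.
E°cell = −0.244 − (−1.662) = +1.418 V; balancing electrons gives n = 6.
ΔG° = −nFE°cell = −(6)(96500)(+1.418) J/mol = −821 kJ/mol.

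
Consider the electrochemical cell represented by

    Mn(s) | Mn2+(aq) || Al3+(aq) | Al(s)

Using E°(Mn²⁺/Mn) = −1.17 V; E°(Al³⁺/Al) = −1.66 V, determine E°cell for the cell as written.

By convention the left-hand electrode in cell notation is the anode (oxidation) and the right-hand electrode is the cathode (reduction).
E°cell = E°(right) − E°(left) = −1.66 − (−1.17) = −0.49 V.
The negative sign shows that, as written, the cell would require an external voltage to drive the reaction.

−0.49 V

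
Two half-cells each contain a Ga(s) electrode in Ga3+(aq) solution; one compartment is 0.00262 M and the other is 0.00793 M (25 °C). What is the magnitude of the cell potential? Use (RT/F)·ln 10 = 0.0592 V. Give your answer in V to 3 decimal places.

For a concentration cell E°cell = 0, since both electrodes use the same couple.
The compartment with the higher Ga3+(aq) concentration (0.00793 M) acts as the cathode; ions are reduced there and produced at the dilute (0.00262 M) anode.
With n = 3, Ecell = −(0.0592/3)·log([dilute]/[conc]) = −(0.0592/3)·log(0.00262/0.00793) = +0.009 V.

0.009 V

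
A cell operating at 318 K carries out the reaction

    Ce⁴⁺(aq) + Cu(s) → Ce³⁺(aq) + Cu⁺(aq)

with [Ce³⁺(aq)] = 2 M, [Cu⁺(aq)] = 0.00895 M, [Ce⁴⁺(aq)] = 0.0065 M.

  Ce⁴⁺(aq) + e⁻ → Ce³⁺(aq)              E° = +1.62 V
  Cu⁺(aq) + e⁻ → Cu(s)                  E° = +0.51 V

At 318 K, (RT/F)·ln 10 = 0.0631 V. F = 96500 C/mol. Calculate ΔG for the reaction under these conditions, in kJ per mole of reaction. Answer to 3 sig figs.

E°cell = +1.62 − (+0.51) = +1.11 V; the balanced reaction transfers n = 1 electron.
Q = ([Ce³⁺(aq)]·[Cu⁺(aq)]) / [Ce⁴⁺(aq)] = 2.75, so log Q = 0.440 and E = +1.11 − (0.0631/1)(0.440) = +1.0822 V.
ΔG = −nFE = −(1)(96500)(+1.0822) J/mol = −104 kJ/mol.

−104 kJ/mol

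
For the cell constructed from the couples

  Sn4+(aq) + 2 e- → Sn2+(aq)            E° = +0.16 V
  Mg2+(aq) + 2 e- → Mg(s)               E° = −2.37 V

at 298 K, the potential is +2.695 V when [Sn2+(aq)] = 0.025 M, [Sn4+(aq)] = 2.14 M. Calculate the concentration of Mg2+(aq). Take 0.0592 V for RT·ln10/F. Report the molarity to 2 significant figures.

0.00023 M

With Sn⁴⁺/Sn²⁺ at the cathode and Mg²⁺/Mg at the anode, E°cell = +0.16 − (−2.37) = +2.53 V (n = 2).
Since E = E° − (0.0592/n)·log Q, log Q = n(E° − E)/0.0592 = −5.574.
For Sn4+(aq) + Mg(s) → Sn2+(aq) + Mg2+(aq), the reaction quotient is Q = ([Sn2+(aq)]·[Mg2+(aq)]) / [Sn4+(aq)].
Solving for the unknown gives log [Mg2+(aq)] = −3.642, so [Mg2+(aq)] ≈ 0.00023 M.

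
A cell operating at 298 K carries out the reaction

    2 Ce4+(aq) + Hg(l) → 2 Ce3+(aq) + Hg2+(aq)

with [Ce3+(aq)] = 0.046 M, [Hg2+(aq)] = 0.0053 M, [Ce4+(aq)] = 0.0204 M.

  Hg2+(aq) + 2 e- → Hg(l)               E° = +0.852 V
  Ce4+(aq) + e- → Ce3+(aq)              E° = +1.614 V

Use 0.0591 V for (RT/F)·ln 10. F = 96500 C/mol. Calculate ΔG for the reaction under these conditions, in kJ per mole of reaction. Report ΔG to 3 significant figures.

E°cell = +1.614 − (+0.852) = +0.762 V; the balanced reaction transfers n = 2 electrons.
Here Q = ([Ce3+(aq)]^2·[Hg2+(aq)]) / [Ce4+(aq)]^2 = 0.0269 (log Q = −1.569), giving E = +0.762 − (0.0591/2)·(−1.569) = +0.8084 V.
Finally ΔG = −nFE = −(2)(96500 C/mol)(+0.8084 V) = −156 kJ/mol.

−156 kJ/mol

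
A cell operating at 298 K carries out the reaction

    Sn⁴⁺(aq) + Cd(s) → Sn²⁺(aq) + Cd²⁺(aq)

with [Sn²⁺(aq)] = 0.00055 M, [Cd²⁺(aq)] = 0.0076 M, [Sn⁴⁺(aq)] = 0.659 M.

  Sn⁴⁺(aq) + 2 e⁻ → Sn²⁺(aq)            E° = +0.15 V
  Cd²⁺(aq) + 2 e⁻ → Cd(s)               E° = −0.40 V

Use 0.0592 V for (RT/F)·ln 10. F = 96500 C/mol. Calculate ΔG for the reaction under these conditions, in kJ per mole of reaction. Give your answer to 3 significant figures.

The standard cell potential is +0.15 − (−0.40) = +0.55 V, with n = 2 electrons in the balanced equation.
Q = ([Sn²⁺(aq)]·[Cd²⁺(aq)]) / [Sn⁴⁺(aq)] = 6.34×10^−6, so log Q = −5.198 and E = +0.55 − (0.0592/2)(−5.198) = +0.7039 V.
ΔG = −nFE = −(2)(96500)(+0.7039) J/mol = −136 kJ/mol.

−136 kJ/mol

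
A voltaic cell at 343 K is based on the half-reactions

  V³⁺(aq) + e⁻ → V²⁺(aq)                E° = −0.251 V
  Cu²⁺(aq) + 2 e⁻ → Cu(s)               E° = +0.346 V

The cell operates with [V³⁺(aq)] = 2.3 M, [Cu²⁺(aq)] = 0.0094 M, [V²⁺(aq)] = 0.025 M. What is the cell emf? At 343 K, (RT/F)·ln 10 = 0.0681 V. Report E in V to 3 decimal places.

The Cu²⁺/Cu couple has the more positive E°, so it is the cathode; V³⁺/V²⁺ is the anode.
The standard potential is +0.346 − (−0.251) = +0.597 V and the balanced reaction transfers n = 2 electrons.
The balanced reaction is Cu²⁺(aq) + 2 V²⁺(aq) → Cu(s) + 2 V³⁺(aq), so Q = [V³⁺(aq)]^2 / ([Cu²⁺(aq)]·[V²⁺(aq)]^2) = 9×10^5 and log Q = 5.954.
By the Nernst equation, E = +0.597 − (0.0681/2)·(5.954) = +0.394 V.

+0.394 V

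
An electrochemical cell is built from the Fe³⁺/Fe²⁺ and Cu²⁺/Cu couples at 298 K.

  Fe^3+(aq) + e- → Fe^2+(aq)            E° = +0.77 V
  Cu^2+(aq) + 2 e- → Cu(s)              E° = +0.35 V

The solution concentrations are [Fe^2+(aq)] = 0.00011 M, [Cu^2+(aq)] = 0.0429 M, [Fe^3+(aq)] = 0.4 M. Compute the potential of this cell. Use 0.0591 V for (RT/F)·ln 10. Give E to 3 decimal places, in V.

The Fe³⁺/Fe²⁺ couple has the more positive E°, so it is the cathode; Cu²⁺/Cu is the anode.
E°cell = E°cat − E°an = +0.77 − (+0.35) = +0.42 V; n = 2.
Balancing gives 2 Fe^3+(aq) + Cu(s) → 2 Fe^2+(aq) + Cu^2+(aq); hence Q = ([Fe^2+(aq)]^2·[Cu^2+(aq)]) / [Fe^3+(aq)]^2 = 3.24×10^−9 (log Q = −8.489).
By the Nernst equation, E = +0.42 − (0.0591/2)·(−8.489) = +0.671 V.

+0.671 V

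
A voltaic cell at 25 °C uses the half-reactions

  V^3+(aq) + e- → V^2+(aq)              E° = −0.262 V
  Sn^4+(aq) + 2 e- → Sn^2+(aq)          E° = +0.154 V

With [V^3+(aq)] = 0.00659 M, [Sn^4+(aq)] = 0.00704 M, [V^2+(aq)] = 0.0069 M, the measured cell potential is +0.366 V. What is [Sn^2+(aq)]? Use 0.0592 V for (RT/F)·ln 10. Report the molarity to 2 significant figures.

0.38 M

The Sn⁴⁺/Sn²⁺ couple has the larger reduction potential, so it is the cathode: E°cell = +0.154 − (−0.262) = +0.416 V and n = 2.
Since E = E° − (0.0592/n)·log Q, log Q = n(E° − E)/0.0592 = 1.689.
Balancing electrons gives Sn^4+(aq) + 2 V^2+(aq) → Sn^2+(aq) + 2 V^3+(aq); thus Q = ([Sn^2+(aq)]·[V^3+(aq)]^2) / ([Sn^4+(aq)]·[V^2+(aq)]^2).
Substituting the known concentrations and solving, log [Sn^2+(aq)] = −0.423 and [Sn^2+(aq)] = 0.38 M.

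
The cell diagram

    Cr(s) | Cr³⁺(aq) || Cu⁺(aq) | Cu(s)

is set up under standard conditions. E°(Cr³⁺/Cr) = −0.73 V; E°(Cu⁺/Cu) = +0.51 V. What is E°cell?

+1.24 V

By convention the left-hand electrode in cell notation is the anode (oxidation) and the right-hand electrode is the cathode (reduction).
E°cell = E°(right) − E°(left) = +0.51 − (−0.73) = +1.24 V.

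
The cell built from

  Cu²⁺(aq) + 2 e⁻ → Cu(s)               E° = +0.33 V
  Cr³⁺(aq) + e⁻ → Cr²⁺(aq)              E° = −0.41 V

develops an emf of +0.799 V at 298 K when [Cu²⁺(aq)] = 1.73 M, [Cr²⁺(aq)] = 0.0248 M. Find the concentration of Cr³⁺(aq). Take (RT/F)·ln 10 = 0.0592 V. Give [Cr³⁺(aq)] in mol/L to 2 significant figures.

Cu²⁺/Cu is the cathode (higher E°); E°cell = +0.33 − (−0.41) = +0.74 V with n = 2.
Since E = E° − (0.0592/n)·log Q, log Q = n(E° − E)/0.0592 = −1.993.
The balanced reaction is Cu²⁺(aq) + 2 Cr²⁺(aq) → Cu(s) + 2 Cr³⁺(aq), so Q = [Cr³⁺(aq)]^2 / ([Cu²⁺(aq)]·[Cr²⁺(aq)]^2).
Solving for the unknown gives log [Cr³⁺(aq)] = −2.483, so [Cr³⁺(aq)] ≈ 0.0033 M.

0.0033 M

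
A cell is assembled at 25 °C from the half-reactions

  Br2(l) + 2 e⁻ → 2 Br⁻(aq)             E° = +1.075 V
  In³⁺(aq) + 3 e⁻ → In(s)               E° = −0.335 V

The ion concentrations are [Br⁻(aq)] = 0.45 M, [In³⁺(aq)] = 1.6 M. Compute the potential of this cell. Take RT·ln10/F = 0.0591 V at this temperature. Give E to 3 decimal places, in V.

The Br₂/Br⁻ couple has the more positive E°, so it is the cathode; In³⁺/In is the anode.
E°cell = +1.075 − (−0.335) = +1.410 V, with n = 6 electrons transferred.
Balancing gives 3 Br2(l) + 2 In(s) → 6 Br⁻(aq) + 2 In³⁺(aq); hence Q = [Br⁻(aq)]^6·[In³⁺(aq)]^2 = 0.0213 (log Q = −1.672).
By the Nernst equation, E = +1.410 − (0.0591/6)·(−1.672) = +1.426 V.

+1.426 V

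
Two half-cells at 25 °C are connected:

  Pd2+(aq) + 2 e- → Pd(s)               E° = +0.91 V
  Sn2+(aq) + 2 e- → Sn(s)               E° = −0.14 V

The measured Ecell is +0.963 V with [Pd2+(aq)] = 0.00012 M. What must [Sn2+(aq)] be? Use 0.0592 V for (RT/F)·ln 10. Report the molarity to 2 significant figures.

0.10 M

The Pd²⁺/Pd couple has the larger reduction potential, so it is the cathode: E°cell = +0.91 − (−0.14) = +1.05 V and n = 2.
From the Nernst equation, log Q = n(E° − E)/0.0592 = 2·(+1.05 − (+0.963))/0.0592 = 2.939.
For Pd2+(aq) + Sn(s) → Pd(s) + Sn2+(aq), the reaction quotient is Q = [Sn2+(aq)] / [Pd2+(aq)].
Isolating [Sn2+(aq)] in Q = 10^{2.939} yields log [Sn2+(aq)] = −0.982, i.e. 0.10 M.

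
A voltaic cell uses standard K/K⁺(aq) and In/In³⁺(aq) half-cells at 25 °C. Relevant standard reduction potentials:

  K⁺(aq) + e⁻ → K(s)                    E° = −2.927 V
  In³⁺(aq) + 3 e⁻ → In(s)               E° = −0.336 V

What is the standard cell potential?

+2.591 V

Of the two couples in this cell, the one with the more positive reduction potential is reduced at the cathode: here that is In³⁺/In (−0.336 V); K⁺/K (−2.927 V) is the anode.
E°cell = E°(cathode) − E°(anode) = −0.336 − (−2.927) = +2.591 V.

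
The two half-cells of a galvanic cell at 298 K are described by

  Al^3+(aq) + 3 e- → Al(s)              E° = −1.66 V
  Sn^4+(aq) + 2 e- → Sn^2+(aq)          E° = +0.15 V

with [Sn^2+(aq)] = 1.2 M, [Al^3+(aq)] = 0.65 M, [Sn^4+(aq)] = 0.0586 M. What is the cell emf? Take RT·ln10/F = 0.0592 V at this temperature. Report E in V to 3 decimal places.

Sn⁴⁺/Sn²⁺ is reduced (cathode, E° = +0.15 V) and Al³⁺/Al is oxidized (anode).
E°cell = E°cat − E°an = +0.15 − (−1.66) = +1.81 V; n = 6.
Balancing gives 3 Sn^4+(aq) + 2 Al(s) → 3 Sn^2+(aq) + 2 Al^3+(aq); hence Q = ([Sn^2+(aq)]^3·[Al^3+(aq)]^2) / [Sn^4+(aq)]^3 = 3.63×10^3 (log Q = 3.560).
E = E° − (0.0592/n)·log Q = +1.81 − (0.0592/6)(3.560) = +1.775 V.

+1.775 V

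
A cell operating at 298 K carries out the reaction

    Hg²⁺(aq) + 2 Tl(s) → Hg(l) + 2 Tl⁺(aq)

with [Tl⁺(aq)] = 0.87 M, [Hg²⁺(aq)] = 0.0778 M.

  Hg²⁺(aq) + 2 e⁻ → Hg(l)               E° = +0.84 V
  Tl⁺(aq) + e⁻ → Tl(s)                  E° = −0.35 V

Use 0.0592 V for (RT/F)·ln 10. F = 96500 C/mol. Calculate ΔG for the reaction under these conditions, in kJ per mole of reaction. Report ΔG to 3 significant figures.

With Hg²⁺/Hg reduced at the cathode, E°cell = +0.84 − (−0.35) = +1.19 V and n = 2.
Q = [Tl⁺(aq)]^2 / [Hg²⁺(aq)] = 9.73, so log Q = 0.988 and E = +1.19 − (0.0592/2)(0.988) = +1.1608 V.
Finally ΔG = −nFE = −(2)(96500 C/mol)(+1.1608 V) = −224 kJ/mol.

−224 kJ/mol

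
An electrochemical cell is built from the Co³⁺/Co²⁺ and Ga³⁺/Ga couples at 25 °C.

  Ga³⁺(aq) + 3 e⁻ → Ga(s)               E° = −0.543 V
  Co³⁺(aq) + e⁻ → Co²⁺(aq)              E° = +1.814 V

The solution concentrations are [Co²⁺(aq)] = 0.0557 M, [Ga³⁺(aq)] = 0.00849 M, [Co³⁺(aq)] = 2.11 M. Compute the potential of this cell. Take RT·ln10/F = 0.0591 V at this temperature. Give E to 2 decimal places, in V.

The Co³⁺/Co²⁺ couple has the more positive E°, so it is the cathode; Ga³⁺/Ga is the anode.
The standard potential is +1.814 − (−0.543) = +2.357 V and the balanced reaction transfers n = 3 electrons.
The balanced reaction is 3 Co³⁺(aq) + Ga(s) → 3 Co²⁺(aq) + Ga³⁺(aq), so Q = ([Co²⁺(aq)]^3·[Ga³⁺(aq)]) / [Co³⁺(aq)]^3 = 1.56×10^−7 and log Q = −6.806.
By the Nernst equation, E = +2.357 − (0.0591/3)·(−6.806) = +2.49 V.

+2.49 V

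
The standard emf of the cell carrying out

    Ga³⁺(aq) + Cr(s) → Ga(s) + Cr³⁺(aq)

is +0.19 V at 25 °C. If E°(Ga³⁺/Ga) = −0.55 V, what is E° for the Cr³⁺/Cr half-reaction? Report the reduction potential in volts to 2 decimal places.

In the reaction as written the Ga³⁺/Ga couple is reduced (cathode) and Cr³⁺/Cr is oxidized (anode), so E°cell = E°(Ga³⁺/Ga) − E°(Cr³⁺/Cr).
E°(Cr³⁺/Cr) = E°(cathode) − E°cell = −0.55 − (+0.19) = −0.74 V.

−0.74 V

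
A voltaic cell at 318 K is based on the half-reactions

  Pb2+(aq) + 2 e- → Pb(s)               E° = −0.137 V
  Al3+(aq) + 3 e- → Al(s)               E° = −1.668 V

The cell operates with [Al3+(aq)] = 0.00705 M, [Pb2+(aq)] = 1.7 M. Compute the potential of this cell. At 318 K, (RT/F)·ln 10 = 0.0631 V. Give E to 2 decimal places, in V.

Pb²⁺/Pb is reduced (cathode, E° = −0.137 V) and Al³⁺/Al is oxidized (anode).
E°cell = E°cat − E°an = −0.137 − (−1.668) = +1.531 V; n = 6.
For the overall reaction 3 Pb2+(aq) + 2 Al(s) → 3 Pb(s) + 2 Al3+(aq), Q = [Al3+(aq)]^2 / [Pb2+(aq)]^3 = 1.01×10^−5, giving log Q = −4.995.
Applying E = E° − (RT ln10/nF)·log Q gives +1.531 − (0.0631/6)(−4.995) = +1.58 V.

+1.58 V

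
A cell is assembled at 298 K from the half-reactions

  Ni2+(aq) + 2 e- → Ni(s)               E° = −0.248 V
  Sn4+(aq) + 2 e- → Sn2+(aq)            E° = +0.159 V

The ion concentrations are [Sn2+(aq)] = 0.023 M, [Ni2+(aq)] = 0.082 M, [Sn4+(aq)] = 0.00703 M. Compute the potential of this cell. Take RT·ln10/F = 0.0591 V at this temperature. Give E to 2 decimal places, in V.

Since E°(Sn⁴⁺/Sn²⁺) > E°(Ni²⁺/Ni), Sn⁴⁺/Sn²⁺ serves as the cathode.
E°cell = +0.159 − (−0.248) = +0.407 V, with n = 2 electrons transferred.
For the overall reaction Sn4+(aq) + Ni(s) → Sn2+(aq) + Ni2+(aq), Q = ([Sn2+(aq)]·[Ni2+(aq)]) / [Sn4+(aq)] = 0.268, giving log Q = −0.571.
Applying E = E° − (RT ln10/nF)·log Q gives +0.407 − (0.0591/2)(−0.571) = +0.42 V.

+0.42 V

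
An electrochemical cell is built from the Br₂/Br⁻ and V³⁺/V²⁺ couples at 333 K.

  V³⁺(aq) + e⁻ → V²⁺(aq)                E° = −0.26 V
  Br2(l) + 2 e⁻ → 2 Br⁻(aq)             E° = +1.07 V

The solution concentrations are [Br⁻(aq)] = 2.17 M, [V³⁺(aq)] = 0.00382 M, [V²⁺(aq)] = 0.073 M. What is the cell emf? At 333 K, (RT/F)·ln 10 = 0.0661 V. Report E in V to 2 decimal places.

Since E°(Br₂/Br⁻) > E°(V³⁺/V²⁺), Br₂/Br⁻ serves as the cathode.
E°cell = +1.07 − (−0.26) = +1.33 V, with n = 2 electrons transferred.
The balanced reaction is Br2(l) + 2 V²⁺(aq) → 2 Br⁻(aq) + 2 V³⁺(aq), so Q = ([Br⁻(aq)]^2·[V³⁺(aq)]^2) / [V²⁺(aq)]^2 = 0.0129 and log Q = −1.890.
E = E° − (0.0661/n)·log Q = +1.33 − (0.0661/2)(−1.890) = +1.39 V.

+1.39 V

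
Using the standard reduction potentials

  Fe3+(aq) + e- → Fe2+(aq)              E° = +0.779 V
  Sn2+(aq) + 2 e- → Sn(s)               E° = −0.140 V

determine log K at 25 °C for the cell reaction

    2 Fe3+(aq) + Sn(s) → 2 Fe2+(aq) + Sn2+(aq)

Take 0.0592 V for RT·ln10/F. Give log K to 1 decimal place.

log K = 31.0

The Fe³⁺/Fe²⁺ couple is reduced (cathode); E°cell = +0.779 − (−0.140) = +0.919 V with n = 2.
At equilibrium E = 0, so log K = nE°cell / 0.0592 = (2)(+0.919) / 0.0592 = 31.0.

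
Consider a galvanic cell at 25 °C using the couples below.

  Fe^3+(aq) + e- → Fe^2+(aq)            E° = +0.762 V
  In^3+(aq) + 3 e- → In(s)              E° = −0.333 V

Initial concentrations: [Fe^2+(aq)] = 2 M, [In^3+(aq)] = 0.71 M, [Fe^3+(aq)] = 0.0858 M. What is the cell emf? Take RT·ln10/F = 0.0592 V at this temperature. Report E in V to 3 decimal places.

+1.017 V

Since E°(Fe³⁺/Fe²⁺) > E°(In³⁺/In), Fe³⁺/Fe²⁺ serves as the cathode.
The standard potential is +0.762 − (−0.333) = +1.095 V and the balanced reaction transfers n = 3 electrons.
The balanced reaction is 3 Fe^3+(aq) + In(s) → 3 Fe^2+(aq) + In^3+(aq), so Q = ([Fe^2+(aq)]^3·[In^3+(aq)]) / [Fe^3+(aq)]^3 = 8.99×10^3 and log Q = 3.954.
E = E° − (0.0592/n)·log Q = +1.095 − (0.0592/3)(3.954) = +1.017 V.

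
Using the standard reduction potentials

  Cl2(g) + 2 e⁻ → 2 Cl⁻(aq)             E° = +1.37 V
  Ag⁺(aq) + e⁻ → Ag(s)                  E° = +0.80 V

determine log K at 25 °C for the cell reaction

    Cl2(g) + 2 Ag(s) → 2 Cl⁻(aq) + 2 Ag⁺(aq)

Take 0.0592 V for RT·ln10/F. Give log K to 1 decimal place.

The Cl₂/Cl⁻ couple is reduced (cathode); E°cell = +1.37 − (+0.80) = +0.57 V with n = 2.
At equilibrium E = 0, so log K = nE°cell / 0.0592 = (2)(+0.57) / 0.0592 = 19.3.

log K = 19.3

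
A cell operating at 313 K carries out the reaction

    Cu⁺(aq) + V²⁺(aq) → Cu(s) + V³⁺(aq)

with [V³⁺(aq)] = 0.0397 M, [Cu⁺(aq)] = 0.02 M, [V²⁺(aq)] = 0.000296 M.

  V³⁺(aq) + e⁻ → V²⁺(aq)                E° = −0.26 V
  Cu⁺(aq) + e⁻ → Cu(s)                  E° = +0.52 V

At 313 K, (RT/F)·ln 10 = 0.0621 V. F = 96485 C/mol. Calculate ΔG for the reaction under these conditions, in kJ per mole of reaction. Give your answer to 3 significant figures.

−52.3 kJ/mol

The standard cell potential is +0.52 − (−0.26) = +0.78 V, with n = 1 electron in the balanced equation.
Q = [V³⁺(aq)] / ([Cu⁺(aq)]·[V²⁺(aq)]) = 6.71×10^3, so log Q = 3.826 and E = +0.78 − (0.0621/1)(3.826) = +0.5424 V.
Finally ΔG = −nFE = −(1)(96485 C/mol)(+0.5424 V) = −52.3 kJ/mol.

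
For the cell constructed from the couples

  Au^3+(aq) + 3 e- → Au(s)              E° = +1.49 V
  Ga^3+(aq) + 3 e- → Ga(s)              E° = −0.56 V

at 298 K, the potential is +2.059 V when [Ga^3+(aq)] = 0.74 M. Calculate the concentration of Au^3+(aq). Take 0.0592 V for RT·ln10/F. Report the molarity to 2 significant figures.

2.1 M

Au³⁺/Au is the cathode (higher E°); E°cell = +1.49 − (−0.56) = +2.05 V with n = 3.
Rearranging E = E° − (0.0592/n)·log Q gives log Q = 3(+2.05 − (+2.059))/0.0592 = −0.456.
The balanced reaction is Au^3+(aq) + Ga(s) → Au(s) + Ga^3+(aq), so Q = [Ga^3+(aq)] / [Au^3+(aq)].
Solving for the unknown gives log [Au^3+(aq)] = 0.325, so [Au^3+(aq)] ≈ 2.1 M.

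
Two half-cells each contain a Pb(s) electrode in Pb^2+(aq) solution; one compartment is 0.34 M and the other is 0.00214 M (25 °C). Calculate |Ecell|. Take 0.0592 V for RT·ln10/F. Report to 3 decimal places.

0.065 V

For a concentration cell E°cell = 0, since both electrodes use the same couple.
The compartment with the higher Pb^2+(aq) concentration (0.34 M) acts as the cathode; ions are reduced there and produced at the dilute (0.00214 M) anode.
With n = 2, Ecell = −(0.0592/2)·log([dilute]/[conc]) = −(0.0592/2)·log(0.00214/0.34) = +0.065 V.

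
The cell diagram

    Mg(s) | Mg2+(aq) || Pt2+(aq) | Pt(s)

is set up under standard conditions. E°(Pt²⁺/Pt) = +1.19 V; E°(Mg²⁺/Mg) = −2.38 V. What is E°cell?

By convention the left-hand electrode in cell notation is the anode (oxidation) and the right-hand electrode is the cathode (reduction).
E°cell = E°(right) − E°(left) = +1.19 − (−2.38) = +3.57 V.

+3.57 V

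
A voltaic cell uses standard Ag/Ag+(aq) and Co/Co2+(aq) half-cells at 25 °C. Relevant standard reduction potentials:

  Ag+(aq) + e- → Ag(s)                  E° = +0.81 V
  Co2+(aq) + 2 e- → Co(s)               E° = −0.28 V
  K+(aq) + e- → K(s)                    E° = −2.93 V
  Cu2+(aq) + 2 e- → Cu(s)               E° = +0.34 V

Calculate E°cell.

The Ag⁺/Ag couple has the higher E°, so Ag ion is reduced (cathode) and Co is oxidized (anode).
E°cell = E°(cathode) − E°(anode) = +0.81 − (−0.28) = +1.09 V.

+1.09 V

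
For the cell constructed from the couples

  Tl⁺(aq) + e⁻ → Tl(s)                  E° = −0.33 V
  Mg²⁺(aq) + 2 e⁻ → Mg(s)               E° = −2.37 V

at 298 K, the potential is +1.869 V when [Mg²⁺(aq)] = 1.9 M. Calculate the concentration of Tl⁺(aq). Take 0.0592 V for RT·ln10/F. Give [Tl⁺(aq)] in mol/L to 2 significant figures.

With Tl⁺/Tl at the cathode and Mg²⁺/Mg at the anode, E°cell = −0.33 − (−2.37) = +2.04 V (n = 2).
Rearranging E = E° − (0.0592/n)·log Q gives log Q = 2(+2.04 − (+1.869))/0.0592 = 5.777.
Balancing electrons gives 2 Tl⁺(aq) + Mg(s) → 2 Tl(s) + Mg²⁺(aq); thus Q = [Mg²⁺(aq)] / [Tl⁺(aq)]^2.
Isolating [Tl⁺(aq)] in Q = 10^{5.777} yields log [Tl⁺(aq)] = −2.749, i.e. 0.0018 M.

0.0018 M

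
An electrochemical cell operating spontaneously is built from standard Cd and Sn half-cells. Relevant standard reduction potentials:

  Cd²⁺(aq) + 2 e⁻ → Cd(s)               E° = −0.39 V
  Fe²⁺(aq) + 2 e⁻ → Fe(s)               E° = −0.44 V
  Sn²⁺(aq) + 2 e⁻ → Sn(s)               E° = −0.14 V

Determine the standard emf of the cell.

+0.25 V

Of the two couples in this cell, the one with the more positive reduction potential is reduced at the cathode: here that is Sn²⁺/Sn (−0.14 V); Cd²⁺/Cd (−0.39 V) is the anode.
E°cell = E°(cathode) − E°(anode) = −0.14 − (−0.39) = +0.25 V.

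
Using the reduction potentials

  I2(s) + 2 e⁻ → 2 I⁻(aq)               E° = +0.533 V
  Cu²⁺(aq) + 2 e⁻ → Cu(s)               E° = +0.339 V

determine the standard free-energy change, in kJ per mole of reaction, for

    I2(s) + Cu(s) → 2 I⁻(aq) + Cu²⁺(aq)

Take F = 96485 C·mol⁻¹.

−37.4 kJ/mol

In the reaction as written I2(s) is reduced, so the I₂/I⁻ couple is the cathode and Cu²⁺/Cu is the anode.
E°cell = +0.533 − (+0.339) = +0.194 V; balancing electrons gives n = 2.
ΔG° = −nFE°cell = −(2)(96485)(+0.194) J/mol = −37.4 kJ/mol.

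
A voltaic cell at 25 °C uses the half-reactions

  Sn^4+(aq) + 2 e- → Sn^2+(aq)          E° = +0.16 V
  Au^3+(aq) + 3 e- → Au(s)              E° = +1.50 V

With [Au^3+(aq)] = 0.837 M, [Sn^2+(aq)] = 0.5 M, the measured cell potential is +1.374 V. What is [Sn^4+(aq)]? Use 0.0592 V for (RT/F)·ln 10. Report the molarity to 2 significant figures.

With Au³⁺/Au at the cathode and Sn⁴⁺/Sn²⁺ at the anode, E°cell = +1.50 − (+0.16) = +1.34 V (n = 6).
From the Nernst equation, log Q = n(E° − E)/0.0592 = 6·(+1.34 − (+1.374))/0.0592 = −3.446.
Balancing electrons gives 2 Au^3+(aq) + 3 Sn^2+(aq) → 2 Au(s) + 3 Sn^4+(aq); thus Q = [Sn^4+(aq)]^3 / ([Au^3+(aq)]^2·[Sn^2+(aq)]^3).
Isolating [Sn^4+(aq)] in Q = 10^{−3.446} yields log [Sn^4+(aq)] = −1.501, i.e. 0.032 M.

0.032 M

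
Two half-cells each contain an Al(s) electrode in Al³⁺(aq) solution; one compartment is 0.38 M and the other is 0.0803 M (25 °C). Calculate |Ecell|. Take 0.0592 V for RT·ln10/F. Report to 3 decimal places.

For a concentration cell E°cell = 0, since both electrodes use the same couple.
The compartment with the higher Al³⁺(aq) concentration (0.38 M) acts as the cathode; ions are reduced there and produced at the dilute (0.0803 M) anode.
With n = 3, Ecell = −(0.0592/3)·log([dilute]/[conc]) = −(0.0592/3)·log(0.0803/0.38) = +0.013 V.

0.013 V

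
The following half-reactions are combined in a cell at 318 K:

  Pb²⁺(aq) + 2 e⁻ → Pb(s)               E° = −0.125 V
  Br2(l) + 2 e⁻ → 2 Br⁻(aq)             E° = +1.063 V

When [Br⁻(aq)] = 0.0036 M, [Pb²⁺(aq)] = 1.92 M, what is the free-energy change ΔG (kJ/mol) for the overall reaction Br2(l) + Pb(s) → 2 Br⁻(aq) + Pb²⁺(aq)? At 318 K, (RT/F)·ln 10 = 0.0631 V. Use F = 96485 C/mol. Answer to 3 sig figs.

With Br₂/Br⁻ reduced at the cathode, E°cell = +1.063 − (−0.125) = +1.188 V and n = 2.
Q = [Br⁻(aq)]^2·[Pb²⁺(aq)] = 2.49×10^−5, so log Q = −4.604 and E = +1.188 − (0.0631/2)(−4.604) = +1.3333 V.
Finally ΔG = −nFE = −(2)(96485 C/mol)(+1.3333 V) = −257 kJ/mol.

−257 kJ/mol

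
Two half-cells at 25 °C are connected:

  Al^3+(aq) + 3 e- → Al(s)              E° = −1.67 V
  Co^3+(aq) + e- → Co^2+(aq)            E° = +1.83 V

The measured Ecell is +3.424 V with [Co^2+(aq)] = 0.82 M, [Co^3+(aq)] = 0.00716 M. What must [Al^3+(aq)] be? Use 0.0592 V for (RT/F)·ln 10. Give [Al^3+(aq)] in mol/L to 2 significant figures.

With Co³⁺/Co²⁺ at the cathode and Al³⁺/Al at the anode, E°cell = +1.83 − (−1.67) = +3.50 V (n = 3).
Rearranging E = E° − (0.0592/n)·log Q gives log Q = 3(+3.50 − (+3.424))/0.0592 = 3.851.
Balancing electrons gives 3 Co^3+(aq) + Al(s) → 3 Co^2+(aq) + Al^3+(aq); thus Q = ([Co^2+(aq)]^3·[Al^3+(aq)]) / [Co^3+(aq)]^3.
Isolating [Al^3+(aq)] in Q = 10^{3.851} yields log [Al^3+(aq)] = −2.326, i.e. 0.0047 M.

0.0047 M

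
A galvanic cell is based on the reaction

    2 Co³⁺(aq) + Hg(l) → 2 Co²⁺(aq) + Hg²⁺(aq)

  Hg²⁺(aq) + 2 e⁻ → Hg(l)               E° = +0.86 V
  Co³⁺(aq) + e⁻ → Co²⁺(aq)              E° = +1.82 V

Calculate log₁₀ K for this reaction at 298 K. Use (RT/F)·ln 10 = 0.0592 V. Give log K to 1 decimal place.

The Co³⁺/Co²⁺ couple is reduced (cathode); E°cell = +1.82 − (+0.86) = +0.96 V with n = 2.
At equilibrium E = 0, so log K = nE°cell / 0.0592 = (2)(+0.96) / 0.0592 = 32.4.

log K = 32.4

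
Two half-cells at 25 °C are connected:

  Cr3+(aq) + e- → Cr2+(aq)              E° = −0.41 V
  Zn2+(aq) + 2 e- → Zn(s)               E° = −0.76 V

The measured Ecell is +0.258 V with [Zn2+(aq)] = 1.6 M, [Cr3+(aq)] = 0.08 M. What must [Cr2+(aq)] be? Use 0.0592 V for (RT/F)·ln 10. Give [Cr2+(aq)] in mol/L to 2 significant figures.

2.3 M

With Cr³⁺/Cr²⁺ at the cathode and Zn²⁺/Zn at the anode, E°cell = −0.41 − (−0.76) = +0.35 V (n = 2).
Rearranging E = E° − (0.0592/n)·log Q gives log Q = 2(+0.35 − (+0.258))/0.0592 = 3.108.
The balanced reaction is 2 Cr3+(aq) + Zn(s) → 2 Cr2+(aq) + Zn2+(aq), so Q = ([Cr2+(aq)]^2·[Zn2+(aq)]) / [Cr3+(aq)]^2.
Isolating [Cr2+(aq)] in Q = 10^{3.108} yields log [Cr2+(aq)] = 0.355, i.e. 2.3 M.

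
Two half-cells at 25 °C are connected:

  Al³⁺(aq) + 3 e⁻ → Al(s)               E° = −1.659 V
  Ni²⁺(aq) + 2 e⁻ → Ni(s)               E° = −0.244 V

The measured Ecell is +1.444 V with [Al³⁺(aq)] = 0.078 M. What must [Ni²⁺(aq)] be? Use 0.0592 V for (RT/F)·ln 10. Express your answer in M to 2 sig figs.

Ni²⁺/Ni is the cathode (higher E°); E°cell = −0.244 − (−1.659) = +1.415 V with n = 6.
From the Nernst equation, log Q = n(E° − E)/0.0592 = 6·(+1.415 − (+1.444))/0.0592 = −2.939.
For 3 Ni²⁺(aq) + 2 Al(s) → 3 Ni(s) + 2 Al³⁺(aq), the reaction quotient is Q = [Al³⁺(aq)]^2 / [Ni²⁺(aq)]^3.
Solving for the unknown gives log [Ni²⁺(aq)] = 0.241, so [Ni²⁺(aq)] ≈ 1.7 M.

1.7 M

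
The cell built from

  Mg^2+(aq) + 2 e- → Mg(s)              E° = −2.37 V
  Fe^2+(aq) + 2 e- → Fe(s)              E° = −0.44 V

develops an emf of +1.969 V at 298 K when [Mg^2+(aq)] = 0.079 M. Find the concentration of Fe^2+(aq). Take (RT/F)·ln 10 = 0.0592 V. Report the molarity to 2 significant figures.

1.6 M

Fe²⁺/Fe is the cathode (higher E°); E°cell = −0.44 − (−2.37) = +1.93 V with n = 2.
Rearranging E = E° − (0.0592/n)·log Q gives log Q = 2(+1.93 − (+1.969))/0.0592 = −1.318.
Balancing electrons gives Fe^2+(aq) + Mg(s) → Fe(s) + Mg^2+(aq); thus Q = [Mg^2+(aq)] / [Fe^2+(aq)].
Isolating [Fe^2+(aq)] in Q = 10^{−1.318} yields log [Fe^2+(aq)] = 0.216, i.e. 1.6 M.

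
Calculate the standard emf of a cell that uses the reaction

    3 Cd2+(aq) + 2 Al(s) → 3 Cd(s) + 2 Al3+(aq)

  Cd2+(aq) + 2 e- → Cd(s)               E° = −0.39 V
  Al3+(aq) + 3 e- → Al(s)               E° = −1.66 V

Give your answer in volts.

Cd2+(aq) gains electrons, so the Cd²⁺/Cd couple is the cathode; the Al³⁺/Al couple is the anode.
E°cell = E°(cathode) − E°(anode) = −0.39 − (−1.66) = +1.27 V.

+1.27 V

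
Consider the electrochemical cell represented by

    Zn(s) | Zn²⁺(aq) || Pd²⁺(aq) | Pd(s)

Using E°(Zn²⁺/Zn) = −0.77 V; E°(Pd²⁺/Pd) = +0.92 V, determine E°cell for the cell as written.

+1.69 V

By convention the left-hand electrode in cell notation is the anode (oxidation) and the right-hand electrode is the cathode (reduction).
E°cell = E°(right) − E°(left) = +0.92 − (−0.77) = +1.69 V.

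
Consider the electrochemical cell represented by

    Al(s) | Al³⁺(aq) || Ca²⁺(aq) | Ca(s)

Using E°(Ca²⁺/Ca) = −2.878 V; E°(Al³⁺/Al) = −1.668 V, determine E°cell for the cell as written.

By convention the left-hand electrode in cell notation is the anode (oxidation) and the right-hand electrode is the cathode (reduction).
E°cell = E°(right) − E°(left) = −2.878 − (−1.668) = −1.210 V.
The negative sign shows that, as written, the cell would require an external voltage to drive the reaction.

−1.210 V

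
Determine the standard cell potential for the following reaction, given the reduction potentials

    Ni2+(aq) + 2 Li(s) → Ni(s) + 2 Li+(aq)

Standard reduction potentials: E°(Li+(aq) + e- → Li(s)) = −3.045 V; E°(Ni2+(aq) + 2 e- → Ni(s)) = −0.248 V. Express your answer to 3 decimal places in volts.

Ni2+(aq) gains electrons, so the Ni²⁺/Ni couple is the cathode; the Li⁺/Li couple is the anode.
E°cell = E°(cathode) − E°(anode) = −0.248 − (−3.045) = +2.797 V.

+2.797 V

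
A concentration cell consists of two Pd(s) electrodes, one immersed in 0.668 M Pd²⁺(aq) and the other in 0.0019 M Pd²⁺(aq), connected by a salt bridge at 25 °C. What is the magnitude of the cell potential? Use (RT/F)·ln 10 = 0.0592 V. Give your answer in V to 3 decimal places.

For a concentration cell E°cell = 0, since both electrodes use the same couple.
The compartment with the higher Pd²⁺(aq) concentration (0.668 M) acts as the cathode; ions are reduced there and produced at the dilute (0.0019 M) anode.
With n = 2, Ecell = −(0.0592/2)·log([dilute]/[conc]) = −(0.0592/2)·log(0.0019/0.668) = +0.075 V.

0.075 V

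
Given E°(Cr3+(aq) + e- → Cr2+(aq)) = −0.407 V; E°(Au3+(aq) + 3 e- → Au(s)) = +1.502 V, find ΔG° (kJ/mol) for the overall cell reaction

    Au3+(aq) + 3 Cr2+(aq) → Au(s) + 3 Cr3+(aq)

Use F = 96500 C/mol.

−553 kJ/mol

In the reaction as written Au3+(aq) is reduced, so the Au³⁺/Au couple is the cathode and Cr³⁺/Cr²⁺ is the anode.
E°cell = +1.502 − (−0.407) = +1.909 V; balancing electrons gives n = 3.
ΔG° = −nFE°cell = −(3)(96500)(+1.909) J/mol = −553 kJ/mol.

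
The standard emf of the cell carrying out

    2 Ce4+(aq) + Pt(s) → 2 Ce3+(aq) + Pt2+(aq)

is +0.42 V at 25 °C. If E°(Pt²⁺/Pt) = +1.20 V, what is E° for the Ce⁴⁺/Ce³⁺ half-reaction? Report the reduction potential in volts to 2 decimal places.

+1.62 V

In the reaction as written the Ce⁴⁺/Ce³⁺ couple is reduced (cathode) and Pt²⁺/Pt is oxidized (anode), so E°cell = E°(Ce⁴⁺/Ce³⁺) − E°(Pt²⁺/Pt).
E°(Ce⁴⁺/Ce³⁺) = E°cell + E°(anode) = +0.42 + (+1.20) = +1.62 V.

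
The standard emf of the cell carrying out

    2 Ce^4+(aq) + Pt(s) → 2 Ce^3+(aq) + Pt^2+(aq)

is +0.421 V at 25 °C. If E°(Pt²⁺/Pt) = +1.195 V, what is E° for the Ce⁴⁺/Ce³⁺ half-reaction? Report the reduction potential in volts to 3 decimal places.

In the reaction as written the Ce⁴⁺/Ce³⁺ couple is reduced (cathode) and Pt²⁺/Pt is oxidized (anode), so E°cell = E°(Ce⁴⁺/Ce³⁺) − E°(Pt²⁺/Pt).
E°(Ce⁴⁺/Ce³⁺) = E°cell + E°(anode) = +0.421 + (+1.195) = +1.616 V.

+1.616 V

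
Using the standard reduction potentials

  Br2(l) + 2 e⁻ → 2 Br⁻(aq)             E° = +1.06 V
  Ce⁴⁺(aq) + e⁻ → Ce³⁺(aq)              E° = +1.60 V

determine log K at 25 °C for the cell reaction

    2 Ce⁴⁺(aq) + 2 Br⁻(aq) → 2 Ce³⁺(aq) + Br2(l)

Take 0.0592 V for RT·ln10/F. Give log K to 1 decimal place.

The Ce⁴⁺/Ce³⁺ couple is reduced (cathode); E°cell = +1.60 − (+1.06) = +0.54 V with n = 2.
At equilibrium E = 0, so log K = nE°cell / 0.0592 = (2)(+0.54) / 0.0592 = 18.2.

log K = 18.2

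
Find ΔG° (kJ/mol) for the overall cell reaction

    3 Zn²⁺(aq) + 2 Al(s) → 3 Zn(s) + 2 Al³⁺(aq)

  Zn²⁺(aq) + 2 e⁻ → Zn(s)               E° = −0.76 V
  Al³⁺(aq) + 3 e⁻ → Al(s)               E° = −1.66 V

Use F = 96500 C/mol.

−521 kJ/mol

In the reaction as written Zn²⁺(aq) is reduced, so the Zn²⁺/Zn couple is the cathode and Al³⁺/Al is the anode.
E°cell = −0.76 − (−1.66) = +0.90 V; balancing electrons gives n = 6.
ΔG° = −nFE°cell = −(6)(96500)(+0.90) J/mol = −521 kJ/mol.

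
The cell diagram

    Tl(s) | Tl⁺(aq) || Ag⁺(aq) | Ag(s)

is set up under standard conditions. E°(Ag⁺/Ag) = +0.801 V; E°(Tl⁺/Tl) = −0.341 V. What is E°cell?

By convention the left-hand electrode in cell notation is the anode (oxidation) and the right-hand electrode is the cathode (reduction).
E°cell = E°(right) − E°(left) = +0.801 − (−0.341) = +1.142 V.

+1.142 V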